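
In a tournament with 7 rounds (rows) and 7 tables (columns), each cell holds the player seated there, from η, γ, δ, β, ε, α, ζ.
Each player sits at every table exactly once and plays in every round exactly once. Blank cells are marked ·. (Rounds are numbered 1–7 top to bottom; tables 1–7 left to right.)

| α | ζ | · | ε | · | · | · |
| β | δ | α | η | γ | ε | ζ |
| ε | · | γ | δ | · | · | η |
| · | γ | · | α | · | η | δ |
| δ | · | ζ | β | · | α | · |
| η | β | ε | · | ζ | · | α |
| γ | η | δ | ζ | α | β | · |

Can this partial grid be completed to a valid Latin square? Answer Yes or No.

No round or table among the givens repeats a symbol, and propagating forced cells runs into no contradiction.
One valid completion exists (for instance, α ζ η ε δ γ β / β δ α η γ ε ζ / ε α γ δ β ζ η / ζ γ β α ε η δ / δ ε ζ β η α γ / η β ε γ ζ δ α / γ η δ ζ α β ε).

Yes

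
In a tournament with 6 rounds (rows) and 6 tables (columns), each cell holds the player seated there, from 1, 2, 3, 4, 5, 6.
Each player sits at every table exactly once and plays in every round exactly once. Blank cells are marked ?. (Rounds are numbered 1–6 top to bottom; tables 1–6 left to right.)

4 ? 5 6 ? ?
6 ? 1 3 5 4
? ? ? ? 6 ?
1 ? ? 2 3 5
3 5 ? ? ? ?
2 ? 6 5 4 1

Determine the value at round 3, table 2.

4

Round 2, table 2: round 2 has {1, 3, 4, 5, 6} and table 2 has {5}, leaving only 2.
Round 3, table 1: round 3 has {6} and table 1 has {1, 2, 3, 4, 6}, leaving only 5.
Round 4, table 3: round 4 has {1, 2, 3, 5} and table 3 has {1, 5, 6}, leaving only 4.
Round 4, table 2: round 4 has {1, 2, 3, 4, 5} and table 2 has {2, 5}, leaving only 6.
Round 5, table 3: round 5 has {3, 5} and table 3 has {1, 4, 5, 6}, leaving only 2.
Round 3, table 3: round 3 has {5, 6} and table 3 has {1, 2, 4, 5, 6}, leaving only 3.
Round 3, table 6: round 3 has {3, 5, 6} and table 6 has {1, 4, 5}, leaving only 2.
Round 1, table 6: round 1 has {4, 5, 6} and table 6 has {1, 2, 4, 5}, leaving only 3.
Round 1, table 2: round 1 has {3, 4, 5, 6} and table 2 has {2, 5, 6}, leaving only 1.
Round 3 already has {2, 3, 5, 6} and table 2 already has {1, 2, 5, 6}, so round 3, table 2 must be 4.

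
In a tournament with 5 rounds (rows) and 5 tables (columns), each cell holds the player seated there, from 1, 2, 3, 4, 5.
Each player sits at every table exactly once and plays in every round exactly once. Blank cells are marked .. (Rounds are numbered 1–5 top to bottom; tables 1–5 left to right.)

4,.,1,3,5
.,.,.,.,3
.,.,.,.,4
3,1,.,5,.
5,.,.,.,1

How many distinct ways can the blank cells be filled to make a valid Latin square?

3

Round 1, table 2: eliminating its round and table leaves {2}.
Round 2, table 1: eliminating its round and table leaves {1, 2}.
Round 2, table 2: eliminating its round and table leaves {2, 4, 5}.
Round 2, table 3: eliminating its round and table leaves {2, 4, 5}.
Round 2, table 4: eliminating its round and table leaves {1, 2, 4}.
Round 3, table 1: eliminating its round and table leaves {1, 2}.
Round 3, table 2: eliminating its round and table leaves {2, 3, 5}.
Round 3, table 3: eliminating its round and table leaves {2, 3, 5}.
Round 3, table 4: eliminating its round and table leaves {1, 2}.
Round 4, table 3: eliminating its round and table leaves {2, 4}.
Round 4, table 5: eliminating its round and table leaves {2}.
Round 5, table 2: eliminating its round and table leaves {2, 3, 4}.
Round 5, table 3: eliminating its round and table leaves {2, 3, 4}.
Round 5, table 4: eliminating its round and table leaves {2, 4}.
Enumerating the assignments across these blanks that avoid any round or table repeat gives 3 completions.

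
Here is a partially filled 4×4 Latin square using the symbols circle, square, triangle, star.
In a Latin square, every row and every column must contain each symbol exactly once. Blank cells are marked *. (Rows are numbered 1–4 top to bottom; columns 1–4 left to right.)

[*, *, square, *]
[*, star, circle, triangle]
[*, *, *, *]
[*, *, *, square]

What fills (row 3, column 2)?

Row 2, column 1: row 2 has {circle, triangle, star} and column 1 has {}, leaving only square.
Row 3, column 2 is narrowed to {circle, square, triangle}.
If it were circle, then row 4, column 2 would be left with no valid symbol.
If it were triangle, then row 4, column 2 would be left with no valid symbol.
So row 3, column 2 must be square.

square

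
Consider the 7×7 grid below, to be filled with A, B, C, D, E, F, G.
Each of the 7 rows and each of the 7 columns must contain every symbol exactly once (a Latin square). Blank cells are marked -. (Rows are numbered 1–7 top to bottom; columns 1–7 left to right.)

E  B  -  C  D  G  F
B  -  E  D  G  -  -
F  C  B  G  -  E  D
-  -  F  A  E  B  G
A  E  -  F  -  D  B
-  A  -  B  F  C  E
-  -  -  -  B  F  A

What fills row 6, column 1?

Row 1, column 3: row 1 has {B, C, D, E, F, G} and column 3 has {B, E, F}, leaving only A.
Row 2, column 2: row 2 has {B, D, E, G} and column 2 has {A, B, C, E}, leaving only F.
Row 2, column 6: row 2 has {B, D, E, F, G} and column 6 has {B, C, D, E, F, G}, leaving only A.
Row 2, column 7: row 2 has {A, B, D, E, F, G} and column 7 has {A, B, D, E, F, G}, leaving only C.
Row 3, column 5: row 3 has {B, C, D, E, F, G} and column 5 has {B, D, E, F, G}, leaving only A.
Row 4, column 2: row 4 has {A, B, E, F, G} and column 2 has {A, B, C, E, F}, leaving only D.
Row 4, column 1: row 4 has {A, B, D, E, F, G} and column 1 has {A, B, E, F}, leaving only C.
Row 5, column 5: row 5 has {A, B, D, E, F} and column 5 has {A, B, D, E, F, G}, leaving only C.
Row 5, column 3: row 5 has {A, B, C, D, E, F} and column 3 has {A, B, E, F}, leaving only G.
Row 6, column 3: row 6 has {A, B, C, E, F} and column 3 has {A, B, E, F, G}, leaving only D.
Row 6 already has {A, B, C, D, E, F} and column 1 already has {A, B, C, E, F}, so row 6, column 1 must be G.

G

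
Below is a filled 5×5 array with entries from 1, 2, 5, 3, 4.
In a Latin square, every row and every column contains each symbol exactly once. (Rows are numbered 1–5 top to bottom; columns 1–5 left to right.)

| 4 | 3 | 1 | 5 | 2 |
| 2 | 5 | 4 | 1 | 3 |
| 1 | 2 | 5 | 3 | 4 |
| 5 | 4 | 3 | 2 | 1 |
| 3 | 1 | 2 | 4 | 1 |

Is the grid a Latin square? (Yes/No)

No

Row 5 contains 1 twice (at columns 2 and 5), so it is not a permutation.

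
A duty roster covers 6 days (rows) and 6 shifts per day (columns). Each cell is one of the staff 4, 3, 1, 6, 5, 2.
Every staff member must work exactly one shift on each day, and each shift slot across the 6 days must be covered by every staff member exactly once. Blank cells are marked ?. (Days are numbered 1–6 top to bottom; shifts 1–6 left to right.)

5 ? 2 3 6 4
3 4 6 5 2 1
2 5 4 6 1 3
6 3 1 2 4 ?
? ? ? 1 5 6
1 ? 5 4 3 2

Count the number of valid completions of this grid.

1

Day 1, shift 2: eliminating its day and shift leaves {1}.
Day 4, shift 6: eliminating its day and shift leaves {5}.
Day 5, shift 1: eliminating its day and shift leaves {4}.
Day 5, shift 2: eliminating its day and shift leaves {2}.
Day 5, shift 3: eliminating its day and shift leaves {3}.
Day 6, shift 2: eliminating its day and shift leaves {6}.
Only one assignment across all blanks avoids any day or shift repeat, giving 1 completion.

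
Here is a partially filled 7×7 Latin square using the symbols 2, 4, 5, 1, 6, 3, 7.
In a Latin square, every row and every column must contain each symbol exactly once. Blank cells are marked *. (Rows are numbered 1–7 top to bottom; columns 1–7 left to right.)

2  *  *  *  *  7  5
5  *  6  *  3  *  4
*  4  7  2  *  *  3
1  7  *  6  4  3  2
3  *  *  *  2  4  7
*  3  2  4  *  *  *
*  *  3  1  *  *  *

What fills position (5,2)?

6

Row 1, column 4: row 1 has {2, 5, 7} and column 4 has {2, 4, 1, 6}, leaving only 3.
Row 2, column 4: row 2 has {4, 5, 6, 3} and column 4 has {2, 4, 1, 6, 3}, leaving only 7.
Row 3, column 1: row 3 has {2, 4, 3, 7} and column 1 has {2, 5, 1, 3}, leaving only 6.
Row 4, column 3: row 4 has {2, 4, 1, 6, 3, 7} and column 3 has {2, 6, 3, 7}, leaving only 5.
Row 5, column 3: row 5 has {2, 4, 3, 7} and column 3 has {2, 5, 6, 3, 7}, leaving only 1.
Row 1, column 3: row 1 has {2, 5, 3, 7} and column 3 has {2, 5, 1, 6, 3, 7}, leaving only 4.
Row 5, column 4: row 5 has {2, 4, 1, 3, 7} and column 4 has {2, 4, 1, 6, 3, 7}, leaving only 5.
Row 5 already has {2, 4, 5, 1, 3, 7} and column 2 already has {4, 3, 7}, so row 5, column 2 must be 6.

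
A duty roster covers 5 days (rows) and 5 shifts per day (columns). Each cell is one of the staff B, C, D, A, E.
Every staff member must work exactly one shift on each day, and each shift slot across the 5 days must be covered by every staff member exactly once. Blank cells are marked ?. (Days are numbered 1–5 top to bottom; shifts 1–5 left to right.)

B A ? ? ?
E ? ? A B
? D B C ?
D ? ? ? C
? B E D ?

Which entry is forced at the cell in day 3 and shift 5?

E

Day 1, shift 4: day 1 has {B, A} and shift 4 has {C, D, A}, leaving only E.
Day 1, shift 5: day 1 has {B, A, E} and shift 5 has {B, C}, leaving only D.
Day 1, shift 3: day 1 has {B, D, A, E} and shift 3 has {B, E}, leaving only C.
Day 2, shift 2: day 2 has {B, A, E} and shift 2 has {B, D, A}, leaving only C.
Day 2, shift 3: day 2 has {B, C, A, E} and shift 3 has {B, C, E}, leaving only D.
Day 3, shift 1: day 3 has {B, C, D} and shift 1 has {B, D, E}, leaving only A.
Day 3 already has {B, C, D, A} and shift 5 already has {B, C, D}, so day 3, shift 5 must be E.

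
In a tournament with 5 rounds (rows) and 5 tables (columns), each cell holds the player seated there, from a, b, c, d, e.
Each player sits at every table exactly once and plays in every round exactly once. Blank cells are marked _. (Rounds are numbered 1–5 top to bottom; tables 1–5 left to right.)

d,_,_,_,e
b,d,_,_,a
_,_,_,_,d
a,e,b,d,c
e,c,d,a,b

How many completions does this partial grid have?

Round 1, table 2: eliminating its round and table leaves {a, b}.
Round 1, table 3: eliminating its round and table leaves {a, c}.
Round 1, table 4: eliminating its round and table leaves {b, c}.
Round 2, table 3: eliminating its round and table leaves {c, e}.
Round 2, table 4: eliminating its round and table leaves {c, e}.
Round 3, table 1: eliminating its round and table leaves {c}.
Round 3, table 2: eliminating its round and table leaves {a, b}.
Round 3, table 3: eliminating its round and table leaves {a, c, e}.
Round 3, table 4: eliminating its round and table leaves {b, c, e}.
Enumerating the assignments across these blanks that avoid any round or table repeat gives 2 completions.

2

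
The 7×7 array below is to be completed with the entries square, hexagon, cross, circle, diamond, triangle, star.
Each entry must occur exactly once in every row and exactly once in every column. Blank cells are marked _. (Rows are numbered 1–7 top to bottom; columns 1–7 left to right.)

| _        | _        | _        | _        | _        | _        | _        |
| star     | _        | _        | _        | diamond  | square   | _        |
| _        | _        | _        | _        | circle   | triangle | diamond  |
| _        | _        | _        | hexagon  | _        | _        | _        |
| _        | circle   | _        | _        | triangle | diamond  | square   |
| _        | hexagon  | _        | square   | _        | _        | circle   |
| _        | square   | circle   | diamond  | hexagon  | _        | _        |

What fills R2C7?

hexagon

Row 2, column 7 is narrowed to {hexagon, cross, triangle}.
If it were cross, propagating the remaining blanks reaches a contradiction.
If it were triangle, then row 5, column 4 would be left with no valid symbol.
So row 2, column 7 must be hexagon.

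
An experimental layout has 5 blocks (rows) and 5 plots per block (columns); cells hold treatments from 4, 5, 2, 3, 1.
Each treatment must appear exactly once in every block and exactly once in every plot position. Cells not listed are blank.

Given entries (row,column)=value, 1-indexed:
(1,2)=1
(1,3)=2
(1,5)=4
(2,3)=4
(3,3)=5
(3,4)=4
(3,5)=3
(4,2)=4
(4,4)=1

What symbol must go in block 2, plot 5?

Block 3, plot 2: block 3 has {4, 5, 3} and plot 2 has {4, 1}, leaving only 2.
Block 3, plot 1: block 3 has {4, 5, 2, 3} and plot 1 has {}, leaving only 1.
Block 4, plot 3: block 4 has {4, 1} and plot 3 has {4, 5, 2}, leaving only 3.
Block 5, plot 3: block 5 has {} and plot 3 has {4, 5, 2, 3}, leaving only 1.
Block 2, plot 5 is narrowed to {5, 2, 1}.
If it were 5, then block 2, plot 4 would be left with no valid symbol.
If it were 2, then block 5, plot 5 would be left with no valid symbol.
So block 2, plot 5 must be 1.

1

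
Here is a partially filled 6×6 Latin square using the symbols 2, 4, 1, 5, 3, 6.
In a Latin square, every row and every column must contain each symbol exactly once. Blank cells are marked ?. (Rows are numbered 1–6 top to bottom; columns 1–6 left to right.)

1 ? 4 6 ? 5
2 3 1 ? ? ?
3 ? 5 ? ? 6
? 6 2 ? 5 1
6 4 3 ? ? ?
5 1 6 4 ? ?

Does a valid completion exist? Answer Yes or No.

No

Row 1, column 2: row 1 has {4, 1, 5, 6} and column 2 has {4, 1, 3, 6}, so it must be 2.
Now row 3, column 2: row 3 together with column 2 already contain {2, 4, 1, 5, 3, 6} — every symbol — so nothing can go there. The grid has no valid completion.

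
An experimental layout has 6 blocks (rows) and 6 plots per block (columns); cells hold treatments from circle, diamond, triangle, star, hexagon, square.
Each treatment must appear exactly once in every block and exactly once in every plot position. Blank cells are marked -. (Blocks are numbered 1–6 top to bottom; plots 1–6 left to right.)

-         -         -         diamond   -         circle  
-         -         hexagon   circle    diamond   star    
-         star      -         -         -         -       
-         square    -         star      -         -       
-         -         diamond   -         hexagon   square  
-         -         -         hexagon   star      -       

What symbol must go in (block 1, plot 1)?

triangle

Block 2, plot 2: block 2 has {circle, diamond, star, hexagon} and plot 2 has {star, square}, leaving only triangle.
Block 1, plot 2: block 1 has {circle, diamond} and plot 2 has {triangle, star, square}, leaving only hexagon.
Block 2, plot 1: block 2 has {circle, diamond, triangle, star, hexagon} and plot 1 has {}, leaving only square.
Block 5, plot 2: block 5 has {diamond, hexagon, square} and plot 2 has {triangle, star, hexagon, square}, leaving only circle.
Block 5, plot 4: block 5 has {circle, diamond, hexagon, square} and plot 4 has {circle, diamond, star, hexagon}, leaving only triangle.
Block 3, plot 4: block 3 has {star} and plot 4 has {circle, diamond, triangle, star, hexagon}, leaving only square.
Block 5, plot 1: block 5 has {circle, diamond, triangle, hexagon, square} and plot 1 has {square}, leaving only star.
Block 1 already has {circle, diamond, hexagon} and plot 1 already has {star, square}, so block 1, plot 1 must be triangle.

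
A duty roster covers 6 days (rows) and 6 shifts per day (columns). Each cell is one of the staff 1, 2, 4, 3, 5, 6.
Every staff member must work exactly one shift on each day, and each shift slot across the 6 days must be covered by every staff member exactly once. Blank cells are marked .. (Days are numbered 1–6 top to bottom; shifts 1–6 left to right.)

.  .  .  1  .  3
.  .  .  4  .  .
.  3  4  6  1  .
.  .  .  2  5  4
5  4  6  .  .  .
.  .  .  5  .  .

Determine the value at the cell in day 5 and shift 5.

Day 3, shift 1: day 3 has {1, 4, 3, 6} and shift 1 has {5}, leaving only 2.
Day 3, shift 6: day 3 has {1, 2, 4, 3, 6} and shift 6 has {4, 3}, leaving only 5.
Day 5, shift 4: day 5 has {4, 5, 6} and shift 4 has {1, 2, 4, 5, 6}, leaving only 3.
Day 5 already has {4, 3, 5, 6} and shift 5 already has {1, 5}, so day 5, shift 5 must be 2.

2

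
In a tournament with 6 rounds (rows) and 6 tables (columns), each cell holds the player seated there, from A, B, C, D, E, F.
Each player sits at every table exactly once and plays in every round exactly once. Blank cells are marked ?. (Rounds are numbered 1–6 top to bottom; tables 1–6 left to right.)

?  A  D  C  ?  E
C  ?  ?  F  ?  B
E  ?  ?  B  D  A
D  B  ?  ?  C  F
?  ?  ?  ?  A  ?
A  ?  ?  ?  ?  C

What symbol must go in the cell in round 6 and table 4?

D

Round 2, table 5: round 2 has {B, C, F} and table 5 has {A, C, D}, leaving only E.
Round 2, table 2: round 2 has {B, C, E, F} and table 2 has {A, B}, leaving only D.
Round 2, table 3: round 2 has {B, C, D, E, F} and table 3 has {D}, leaving only A.
Round 4, table 3: round 4 has {B, C, D, F} and table 3 has {A, D}, leaving only E.
Round 4, table 4: round 4 has {B, C, D, E, F} and table 4 has {B, C, F}, leaving only A.
Round 5, table 6: round 5 has {A} and table 6 has {A, B, C, E, F}, leaving only D.
Round 5, table 4: round 5 has {A, D} and table 4 has {A, B, C, F}, leaving only E.
Round 6 already has {A, C} and table 4 already has {A, B, C, E, F}, so round 6, table 4 must be D.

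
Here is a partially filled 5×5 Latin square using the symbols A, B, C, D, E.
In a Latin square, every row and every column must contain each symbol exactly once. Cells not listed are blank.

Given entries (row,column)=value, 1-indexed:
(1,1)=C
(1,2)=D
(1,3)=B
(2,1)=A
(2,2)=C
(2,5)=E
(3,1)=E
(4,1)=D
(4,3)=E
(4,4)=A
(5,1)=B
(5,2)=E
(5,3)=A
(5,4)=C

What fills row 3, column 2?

Row 1, column 4: row 1 has {B, C, D} and column 4 has {A, C}, leaving only E.
Row 1, column 5: row 1 has {B, C, D, E} and column 5 has {E}, leaving only A.
Row 2, column 3: row 2 has {A, C, E} and column 3 has {A, B, E}, leaving only D.
Row 2, column 4: row 2 has {A, C, D, E} and column 4 has {A, C, E}, leaving only B.
Row 3, column 3: row 3 has {E} and column 3 has {A, B, D, E}, leaving only C.
Row 3, column 4: row 3 has {C, E} and column 4 has {A, B, C, E}, leaving only D.
Row 3, column 5: row 3 has {C, D, E} and column 5 has {A, E}, leaving only B.
Row 3 already has {B, C, D, E} and column 2 already has {C, D, E}, so row 3, column 2 must be A.

A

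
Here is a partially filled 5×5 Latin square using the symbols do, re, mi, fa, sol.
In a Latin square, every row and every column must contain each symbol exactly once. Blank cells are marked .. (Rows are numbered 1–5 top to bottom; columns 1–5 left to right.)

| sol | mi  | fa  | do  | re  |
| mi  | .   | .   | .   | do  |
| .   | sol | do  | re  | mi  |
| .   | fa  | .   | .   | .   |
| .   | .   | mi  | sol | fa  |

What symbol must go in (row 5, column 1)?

Row 2, column 2: row 2 has {do, mi} and column 2 has {mi, fa, sol}, leaving only re.
Row 2, column 3: row 2 has {do, re, mi} and column 3 has {do, mi, fa}, leaving only sol.
Row 2, column 4: row 2 has {do, re, mi, sol} and column 4 has {do, re, sol}, leaving only fa.
Row 3, column 1: row 3 has {do, re, mi, sol} and column 1 has {mi, sol}, leaving only fa.
Row 4, column 3: row 4 has {fa} and column 3 has {do, mi, fa, sol}, leaving only re.
Row 4, column 1: row 4 has {re, fa} and column 1 has {mi, fa, sol}, leaving only do.
Row 5 already has {mi, fa, sol} and column 1 already has {do, mi, fa, sol}, so row 5, column 1 must be re.

re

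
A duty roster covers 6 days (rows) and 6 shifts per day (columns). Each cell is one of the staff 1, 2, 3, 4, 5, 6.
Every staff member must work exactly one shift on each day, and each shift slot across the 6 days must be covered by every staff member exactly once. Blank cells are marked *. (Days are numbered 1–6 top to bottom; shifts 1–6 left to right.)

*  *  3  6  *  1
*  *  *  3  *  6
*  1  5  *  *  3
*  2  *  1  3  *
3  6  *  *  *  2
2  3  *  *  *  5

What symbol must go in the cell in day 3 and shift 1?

6

Day 4, shift 6: day 4 has {1, 2, 3} and shift 6 has {1, 2, 3, 5, 6}, leaving only 4.
Day 4, shift 3: day 4 has {1, 2, 3, 4} and shift 3 has {3, 5}, leaving only 6.
Day 4, shift 1: day 4 has {1, 2, 3, 4, 6} and shift 1 has {2, 3}, leaving only 5.
Day 1, shift 1: day 1 has {1, 3, 6} and shift 1 has {2, 3, 5}, leaving only 4.
Day 3 already has {1, 3, 5} and shift 1 already has {2, 3, 4, 5}, so day 3, shift 1 must be 6.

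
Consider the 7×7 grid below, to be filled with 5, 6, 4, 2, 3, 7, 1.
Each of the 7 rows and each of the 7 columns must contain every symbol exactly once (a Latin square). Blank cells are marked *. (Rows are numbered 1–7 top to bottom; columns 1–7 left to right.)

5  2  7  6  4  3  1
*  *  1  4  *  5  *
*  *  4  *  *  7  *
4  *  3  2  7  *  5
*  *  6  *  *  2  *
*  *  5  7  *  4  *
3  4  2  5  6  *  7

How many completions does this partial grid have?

Row 2, column 1: eliminating its row and column leaves {6, 2, 7}.
Row 2, column 2: eliminating its row and column leaves {6, 3, 7}.
Row 2, column 5: eliminating its row and column leaves {2, 3}.
Row 2, column 7: eliminating its row and column leaves {6, 2, 3}.
Row 3, column 1: eliminating its row and column leaves {6, 2, 1}.
Row 3, column 2: eliminating its row and column leaves {5, 6, 3, 1}.
Row 3, column 4: eliminating its row and column leaves {3, 1}.
Row 3, column 5: eliminating its row and column leaves {5, 2, 3, 1}.
Row 3, column 7: eliminating its row and column leaves {6, 2, 3}.
Row 4, column 2: eliminating its row and column leaves {6, 1}.
Row 4, column 6: eliminating its row and column leaves {6, 1}.
Row 5, column 1: eliminating its row and column leaves {7, 1}.
Row 5, column 2: eliminating its row and column leaves {5, 3, 7, 1}.
Row 5, column 4: eliminating its row and column leaves {3, 1}.
Row 5, column 5: eliminating its row and column leaves {5, 3, 1}.
Row 5, column 7: eliminating its row and column leaves {4, 3}.
Row 6, column 1: eliminating its row and column leaves {6, 2, 1}.
Row 6, column 2: eliminating its row and column leaves {6, 3, 1}.
Row 6, column 5: eliminating its row and column leaves {2, 3, 1}.
Row 6, column 7: eliminating its row and column leaves {6, 2, 3}.
Row 7, column 6: eliminating its row and column leaves {1}.
Enumerating the assignments across these blanks that avoid any row or column repeat gives 13 completions.

13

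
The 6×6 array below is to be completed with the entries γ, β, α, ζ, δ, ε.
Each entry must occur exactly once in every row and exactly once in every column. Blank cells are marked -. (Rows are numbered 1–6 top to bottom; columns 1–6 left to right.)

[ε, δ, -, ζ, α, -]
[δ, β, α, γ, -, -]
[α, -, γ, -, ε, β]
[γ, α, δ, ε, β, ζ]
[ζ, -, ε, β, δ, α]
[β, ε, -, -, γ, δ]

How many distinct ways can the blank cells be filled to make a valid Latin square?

Row 1, column 3: eliminating its row and column leaves {β}.
Row 1, column 6: eliminating its row and column leaves {γ}.
Row 2, column 5: eliminating its row and column leaves {ζ}.
Row 2, column 6: eliminating its row and column leaves {ε}.
Row 3, column 2: eliminating its row and column leaves {ζ}.
Row 3, column 4: eliminating its row and column leaves {δ}.
Row 5, column 2: eliminating its row and column leaves {γ}.
Row 6, column 3: eliminating its row and column leaves {ζ}.
Row 6, column 4: eliminating its row and column leaves {α}.
Only one assignment across all blanks avoids any row or column repeat, giving 1 completion.

1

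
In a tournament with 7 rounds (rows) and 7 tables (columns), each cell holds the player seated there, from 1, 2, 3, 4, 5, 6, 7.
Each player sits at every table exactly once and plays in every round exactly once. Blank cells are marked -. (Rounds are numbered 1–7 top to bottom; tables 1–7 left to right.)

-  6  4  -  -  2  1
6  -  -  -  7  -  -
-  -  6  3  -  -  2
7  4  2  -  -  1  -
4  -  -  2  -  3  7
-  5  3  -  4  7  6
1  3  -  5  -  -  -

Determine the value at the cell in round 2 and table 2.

2

Round 1, table 4: round 1 has {1, 2, 4, 6} and table 4 has {2, 3, 5}, leaving only 7.
Round 3, table 1: round 3 has {2, 3, 6} and table 1 has {1, 4, 6, 7}, leaving only 5.
Round 1, table 1: round 1 has {1, 2, 4, 6, 7} and table 1 has {1, 4, 5, 6, 7}, leaving only 3.
Round 1, table 5: round 1 has {1, 2, 3, 4, 6, 7} and table 5 has {4, 7}, leaving only 5.
Round 3, table 5: round 3 has {2, 3, 5, 6} and table 5 has {4, 5, 7}, leaving only 1.
Round 3, table 2: round 3 has {1, 2, 3, 5, 6} and table 2 has {3, 4, 5, 6}, leaving only 7.
Round 3, table 6: round 3 has {1, 2, 3, 5, 6, 7} and table 6 has {1, 2, 3, 7}, leaving only 4.
Round 2, table 6: round 2 has {6, 7} and table 6 has {1, 2, 3, 4, 7}, leaving only 5.
Round 2, table 3: round 2 has {5, 6, 7} and table 3 has {2, 3, 4, 6}, leaving only 1.
Round 2 already has {1, 5, 6, 7} and table 2 already has {3, 4, 5, 6, 7}, so round 2, table 2 must be 2.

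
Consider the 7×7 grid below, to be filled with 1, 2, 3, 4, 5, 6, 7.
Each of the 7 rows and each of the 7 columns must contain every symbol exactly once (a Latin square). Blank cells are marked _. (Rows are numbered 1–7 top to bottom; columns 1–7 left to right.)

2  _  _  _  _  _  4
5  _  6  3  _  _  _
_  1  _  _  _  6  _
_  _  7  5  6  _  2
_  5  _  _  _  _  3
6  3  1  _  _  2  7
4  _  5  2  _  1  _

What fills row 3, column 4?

Row 1, column 3: row 1 has {2, 4} and column 3 has {1, 5, 6, 7}, leaving only 3.
Row 2, column 7: row 2 has {3, 5, 6} and column 7 has {2, 3, 4, 7}, leaving only 1.
Row 3, column 7: row 3 has {1, 6} and column 7 has {1, 2, 3, 4, 7}, leaving only 5.
Row 4, column 2: row 4 has {2, 5, 6, 7} and column 2 has {1, 3, 5}, leaving only 4.
Row 4, column 6: row 4 has {2, 4, 5, 6, 7} and column 6 has {1, 2, 6}, leaving only 3.
Row 4, column 1: row 4 has {2, 3, 4, 5, 6, 7} and column 1 has {2, 4, 5, 6}, leaving only 1.
Row 5, column 1: row 5 has {3, 5} and column 1 has {1, 2, 4, 5, 6}, leaving only 7.
Row 3, column 1: row 3 has {1, 5, 6} and column 1 has {1, 2, 4, 5, 6, 7}, leaving only 3.
Row 5, column 6: row 5 has {3, 5, 7} and column 6 has {1, 2, 3, 6}, leaving only 4.
Row 2, column 6: row 2 has {1, 3, 5, 6} and column 6 has {1, 2, 3, 4, 6}, leaving only 7.
Row 1, column 6: row 1 has {2, 3, 4} and column 6 has {1, 2, 3, 4, 6, 7}, leaving only 5.
Row 2, column 2: row 2 has {1, 3, 5, 6, 7} and column 2 has {1, 3, 4, 5}, leaving only 2.
Row 2, column 5: row 2 has {1, 2, 3, 5, 6, 7} and column 5 has {6}, leaving only 4.
Row 5, column 3: row 5 has {3, 4, 5, 7} and column 3 has {1, 3, 5, 6, 7}, leaving only 2.
Row 3, column 3: row 3 has {1, 3, 5, 6} and column 3 has {1, 2, 3, 5, 6, 7}, leaving only 4.
Row 3 already has {1, 3, 4, 5, 6} and column 4 already has {2, 3, 5}, so row 3, column 4 must be 7.

7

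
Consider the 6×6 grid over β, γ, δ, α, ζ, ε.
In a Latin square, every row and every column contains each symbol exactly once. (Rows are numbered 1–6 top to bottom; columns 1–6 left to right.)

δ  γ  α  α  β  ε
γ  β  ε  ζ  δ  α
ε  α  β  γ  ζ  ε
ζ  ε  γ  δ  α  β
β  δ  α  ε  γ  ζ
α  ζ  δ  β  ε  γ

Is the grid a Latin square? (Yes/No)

Row 1 contains α twice (at columns 3 and 4); row 3 is also not a permutation.

No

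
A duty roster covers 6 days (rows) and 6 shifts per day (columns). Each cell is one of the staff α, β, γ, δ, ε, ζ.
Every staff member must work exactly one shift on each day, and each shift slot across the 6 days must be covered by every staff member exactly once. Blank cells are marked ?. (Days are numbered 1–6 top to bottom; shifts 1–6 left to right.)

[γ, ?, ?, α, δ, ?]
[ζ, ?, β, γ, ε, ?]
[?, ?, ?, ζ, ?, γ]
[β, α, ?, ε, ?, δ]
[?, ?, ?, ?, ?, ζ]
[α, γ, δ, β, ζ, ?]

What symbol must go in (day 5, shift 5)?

Day 2, shift 2: day 2 has {β, γ, ε, ζ} and shift 2 has {α, γ}, leaving only δ.
Day 2, shift 6: day 2 has {β, γ, δ, ε, ζ} and shift 6 has {γ, δ, ζ}, leaving only α.
Day 4, shift 5: day 4 has {α, β, δ, ε} and shift 5 has {δ, ε, ζ}, leaving only γ.
Day 4, shift 3: day 4 has {α, β, γ, δ, ε} and shift 3 has {β, δ}, leaving only ζ.
Day 1, shift 3: day 1 has {α, γ, δ} and shift 3 has {β, δ, ζ}, leaving only ε.
Day 1, shift 6: day 1 has {α, γ, δ, ε} and shift 6 has {α, γ, δ, ζ}, leaving only β.
Day 1, shift 2: day 1 has {α, β, γ, δ, ε} and shift 2 has {α, γ, δ}, leaving only ζ.
Day 3, shift 3: day 3 has {γ, ζ} and shift 3 has {β, δ, ε, ζ}, leaving only α.
Day 3, shift 5: day 3 has {α, γ, ζ} and shift 5 has {γ, δ, ε, ζ}, leaving only β.
Day 5 already has {ζ} and shift 5 already has {β, γ, δ, ε, ζ}, so day 5, shift 5 must be α.

α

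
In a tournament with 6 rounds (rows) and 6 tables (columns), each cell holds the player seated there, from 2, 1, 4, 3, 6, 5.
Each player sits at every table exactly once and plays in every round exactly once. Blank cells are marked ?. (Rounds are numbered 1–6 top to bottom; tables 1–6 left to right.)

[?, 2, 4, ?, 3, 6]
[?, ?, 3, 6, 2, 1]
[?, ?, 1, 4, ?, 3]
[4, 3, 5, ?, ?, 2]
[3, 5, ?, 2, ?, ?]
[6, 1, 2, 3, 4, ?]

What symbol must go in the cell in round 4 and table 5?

Round 2, table 1: round 2 has {2, 1, 3, 6} and table 1 has {4, 3, 6}, leaving only 5.
Round 1, table 1: round 1 has {2, 4, 3, 6} and table 1 has {4, 3, 6, 5}, leaving only 1.
Round 1, table 4: round 1 has {2, 1, 4, 3, 6} and table 4 has {2, 4, 3, 6}, leaving only 5.
Round 2, table 2: round 2 has {2, 1, 3, 6, 5} and table 2 has {2, 1, 3, 5}, leaving only 4.
Round 3, table 1: round 3 has {1, 4, 3} and table 1 has {1, 4, 3, 6, 5}, leaving only 2.
Round 3, table 2: round 3 has {2, 1, 4, 3} and table 2 has {2, 1, 4, 3, 5}, leaving only 6.
Round 3, table 5: round 3 has {2, 1, 4, 3, 6} and table 5 has {2, 4, 3}, leaving only 5.
Round 4, table 4: round 4 has {2, 4, 3, 5} and table 4 has {2, 4, 3, 6, 5}, leaving only 1.
Round 4 already has {2, 1, 4, 3, 5} and table 5 already has {2, 4, 3, 5}, so round 4, table 5 must be 6.

6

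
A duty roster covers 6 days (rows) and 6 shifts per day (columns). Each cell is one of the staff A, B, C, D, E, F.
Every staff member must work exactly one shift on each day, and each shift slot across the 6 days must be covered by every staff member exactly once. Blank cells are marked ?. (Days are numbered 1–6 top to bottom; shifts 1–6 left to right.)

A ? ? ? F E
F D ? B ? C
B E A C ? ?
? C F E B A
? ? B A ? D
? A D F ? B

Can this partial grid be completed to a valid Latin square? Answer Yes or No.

No day or shift among the givens repeats a symbol, and propagating forced cells runs into no contradiction.
One valid completion exists (for instance, A B C D F E / F D E B A C / B E A C D F / D C F E B A / C F B A E D / E A D F C B).

Yes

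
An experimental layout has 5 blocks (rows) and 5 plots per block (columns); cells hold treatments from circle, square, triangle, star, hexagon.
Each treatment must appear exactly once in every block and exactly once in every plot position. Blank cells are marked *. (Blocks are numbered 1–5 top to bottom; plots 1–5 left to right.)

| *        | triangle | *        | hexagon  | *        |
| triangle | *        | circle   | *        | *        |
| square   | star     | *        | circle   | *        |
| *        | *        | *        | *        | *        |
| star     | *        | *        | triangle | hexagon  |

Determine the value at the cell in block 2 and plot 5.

star

Block 1, plot 1: block 1 has {triangle, hexagon} and plot 1 has {square, triangle, star}, leaving only circle.
Block 3, plot 5: block 3 has {circle, square, star} and plot 5 has {hexagon}, leaving only triangle.
Block 3, plot 3: block 3 has {circle, square, triangle, star} and plot 3 has {circle}, leaving only hexagon.
Block 4, plot 1: block 4 has {} and plot 1 has {circle, square, triangle, star}, leaving only hexagon.
Block 5, plot 3: block 5 has {triangle, star, hexagon} and plot 3 has {circle, hexagon}, leaving only square.
Block 1, plot 3: block 1 has {circle, triangle, hexagon} and plot 3 has {circle, square, hexagon}, leaving only star.
Block 1, plot 5: block 1 has {circle, triangle, star, hexagon} and plot 5 has {triangle, hexagon}, leaving only square.
Block 2 already has {circle, triangle} and plot 5 already has {square, triangle, hexagon}, so block 2, plot 5 must be star.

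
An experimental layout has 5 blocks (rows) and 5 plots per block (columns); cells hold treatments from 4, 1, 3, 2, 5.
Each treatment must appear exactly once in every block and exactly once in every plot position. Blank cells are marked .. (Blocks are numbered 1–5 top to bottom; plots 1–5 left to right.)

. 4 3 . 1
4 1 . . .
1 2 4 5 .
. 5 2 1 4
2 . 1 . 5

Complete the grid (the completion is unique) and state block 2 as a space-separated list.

4 1 5 3 2

Block 2, plot 3: block 2 has {4, 1} and plot 3 has {4, 1, 3, 2}, leaving only 5.
Block 1, plot 1: block 1 has {4, 1, 3} and plot 1 has {4, 1, 2}, leaving only 5.
Block 1, plot 4: block 1 has {4, 1, 3, 5} and plot 4 has {1, 5}, leaving only 2.
Block 2, plot 4: block 2 has {4, 1, 5} and plot 4 has {1, 2, 5}, leaving only 3.
Block 2, plot 5: block 2 has {4, 1, 3, 5} and plot 5 has {4, 1, 5}, leaving only 2.
So block 2 reads: 4 1 5 3 2.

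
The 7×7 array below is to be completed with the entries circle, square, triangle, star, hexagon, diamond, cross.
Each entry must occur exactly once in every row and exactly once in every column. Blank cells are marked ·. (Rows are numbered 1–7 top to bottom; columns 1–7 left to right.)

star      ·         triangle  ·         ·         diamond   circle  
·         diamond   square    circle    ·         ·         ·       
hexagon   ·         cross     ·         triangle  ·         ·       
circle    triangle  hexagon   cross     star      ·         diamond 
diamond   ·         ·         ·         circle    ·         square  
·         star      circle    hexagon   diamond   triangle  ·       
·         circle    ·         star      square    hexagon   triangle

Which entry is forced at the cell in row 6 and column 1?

Row 1, column 4: row 1 has {circle, triangle, star, diamond} and column 4 has {circle, star, hexagon, cross}, leaving only square.
Row 3, column 2: row 3 has {triangle, hexagon, cross} and column 2 has {circle, triangle, star, diamond}, leaving only square.
Row 3, column 4: row 3 has {square, triangle, hexagon, cross} and column 4 has {circle, square, star, hexagon, cross}, leaving only diamond.
Row 3, column 7: row 3 has {square, triangle, hexagon, diamond, cross} and column 7 has {circle, square, triangle, diamond}, leaving only star.
Row 3, column 6: row 3 has {square, triangle, star, hexagon, diamond, cross} and column 6 has {triangle, hexagon, diamond}, leaving only circle.
Row 4, column 6: row 4 has {circle, triangle, star, hexagon, diamond, cross} and column 6 has {circle, triangle, hexagon, diamond}, leaving only square.
Row 5, column 3: row 5 has {circle, square, diamond} and column 3 has {circle, square, triangle, hexagon, cross}, leaving only star.
Row 5, column 4: row 5 has {circle, square, star, diamond} and column 4 has {circle, square, star, hexagon, diamond, cross}, leaving only triangle.
Row 5, column 6: row 5 has {circle, square, triangle, star, diamond} and column 6 has {circle, square, triangle, hexagon, diamond}, leaving only cross.
Row 2, column 6: row 2 has {circle, square, diamond} and column 6 has {circle, square, triangle, hexagon, diamond, cross}, leaving only star.
Row 5, column 2: row 5 has {circle, square, triangle, star, diamond, cross} and column 2 has {circle, square, triangle, star, diamond}, leaving only hexagon.
Row 1, column 2: row 1 has {circle, square, triangle, star, diamond} and column 2 has {circle, square, triangle, star, hexagon, diamond}, leaving only cross.
Row 1, column 5: row 1 has {circle, square, triangle, star, diamond, cross} and column 5 has {circle, square, triangle, star, diamond}, leaving only hexagon.
Row 2, column 5: row 2 has {circle, square, star, diamond} and column 5 has {circle, square, triangle, star, hexagon, diamond}, leaving only cross.
Row 2, column 1: row 2 has {circle, square, star, diamond, cross} and column 1 has {circle, star, hexagon, diamond}, leaving only triangle.
Row 2, column 7: row 2 has {circle, square, triangle, star, diamond, cross} and column 7 has {circle, square, triangle, star, diamond}, leaving only hexagon.
Row 6, column 7: row 6 has {circle, triangle, star, hexagon, diamond} and column 7 has {circle, square, triangle, star, hexagon, diamond}, leaving only cross.
Row 6 already has {circle, triangle, star, hexagon, diamond, cross} and column 1 already has {circle, triangle, star, hexagon, diamond}, so row 6, column 1 must be square.

square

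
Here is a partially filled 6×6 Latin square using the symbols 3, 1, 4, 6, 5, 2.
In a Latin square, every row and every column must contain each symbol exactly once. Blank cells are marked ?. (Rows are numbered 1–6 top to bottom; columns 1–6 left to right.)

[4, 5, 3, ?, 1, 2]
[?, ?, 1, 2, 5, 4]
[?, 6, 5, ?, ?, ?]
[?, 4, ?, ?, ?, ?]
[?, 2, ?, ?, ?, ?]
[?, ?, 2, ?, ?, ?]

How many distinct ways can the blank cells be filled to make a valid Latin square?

16

Row 1, column 4: eliminating its row and column leaves {6}.
Row 2, column 1: eliminating its row and column leaves {3, 6}.
Row 2, column 2: eliminating its row and column leaves {3}.
Row 3, column 1: eliminating its row and column leaves {3, 1, 2}.
Row 3, column 4: eliminating its row and column leaves {3, 1, 4}.
Row 3, column 5: eliminating its row and column leaves {3, 4, 2}.
Row 3, column 6: eliminating its row and column leaves {3, 1}.
Row 4, column 1: eliminating its row and column leaves {3, 1, 6, 5, 2}.
Row 4, column 3: eliminating its row and column leaves {6}.
Row 4, column 4: eliminating its row and column leaves {3, 1, 6, 5}.
Row 4, column 5: eliminating its row and column leaves {3, 6, 2}.
Row 4, column 6: eliminating its row and column leaves {3, 1, 6, 5}.
Row 5, column 1: eliminating its row and column leaves {3, 1, 6, 5}.
Row 5, column 3: eliminating its row and column leaves {4, 6}.
Row 5, column 4: eliminating its row and column leaves {3, 1, 4, 6, 5}.
Row 5, column 5: eliminating its row and column leaves {3, 4, 6}.
Row 5, column 6: eliminating its row and column leaves {3, 1, 6, 5}.
Row 6, column 1: eliminating its row and column leaves {3, 1, 6, 5}.
Row 6, column 2: eliminating its row and column leaves {3, 1}.
Row 6, column 4: eliminating its row and column leaves {3, 1, 4, 6, 5}.
Row 6, column 5: eliminating its row and column leaves {3, 4, 6}.
Row 6, column 6: eliminating its row and column leaves {3, 1, 6, 5}.
Enumerating the assignments across these blanks that avoid any row or column repeat gives 16 completions.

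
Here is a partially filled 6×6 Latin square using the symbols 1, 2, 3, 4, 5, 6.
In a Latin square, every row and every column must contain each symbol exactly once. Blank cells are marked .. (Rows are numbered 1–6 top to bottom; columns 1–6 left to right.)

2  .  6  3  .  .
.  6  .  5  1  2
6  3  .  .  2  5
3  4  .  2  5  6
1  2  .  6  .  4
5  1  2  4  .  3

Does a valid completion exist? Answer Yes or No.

No row or column among the givens repeats a symbol, and propagating forced cells runs into no contradiction.
One valid completion exists (for instance, 2 5 6 3 4 1 / 4 6 3 5 1 2 / 6 3 4 1 2 5 / 3 4 1 2 5 6 / 1 2 5 6 3 4 / 5 1 2 4 6 3).

Yes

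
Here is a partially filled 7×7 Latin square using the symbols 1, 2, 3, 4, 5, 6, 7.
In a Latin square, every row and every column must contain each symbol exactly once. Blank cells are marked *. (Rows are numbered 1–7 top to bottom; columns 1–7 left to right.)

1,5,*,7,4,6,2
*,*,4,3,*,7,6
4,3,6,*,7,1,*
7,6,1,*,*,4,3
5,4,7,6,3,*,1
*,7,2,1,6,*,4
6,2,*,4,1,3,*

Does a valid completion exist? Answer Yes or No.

No row or column among the givens repeats a symbol, and propagating forced cells runs into no contradiction.
One valid completion exists (for instance, 1 5 3 7 4 6 2 / 2 1 4 3 5 7 6 / 4 3 6 2 7 1 5 / 7 6 1 5 2 4 3 / 5 4 7 6 3 2 1 / 3 7 2 1 6 5 4 / 6 2 5 4 1 3 7).

Yes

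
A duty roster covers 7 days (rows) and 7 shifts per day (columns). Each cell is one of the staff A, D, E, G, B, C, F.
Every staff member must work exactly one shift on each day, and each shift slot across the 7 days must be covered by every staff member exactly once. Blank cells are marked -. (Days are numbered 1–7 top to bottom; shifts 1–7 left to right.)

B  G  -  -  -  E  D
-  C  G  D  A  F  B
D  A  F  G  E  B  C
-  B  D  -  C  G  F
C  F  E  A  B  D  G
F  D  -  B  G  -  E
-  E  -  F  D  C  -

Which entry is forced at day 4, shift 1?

Day 1, shift 4: day 1 has {D, E, G, B} and shift 4 has {A, D, G, B, F}, leaving only C.
Day 1, shift 3: day 1 has {D, E, G, B, C} and shift 3 has {D, E, G, F}, leaving only A.
Day 1, shift 5: day 1 has {A, D, E, G, B, C} and shift 5 has {A, D, E, G, B, C}, leaving only F.
Day 2, shift 1: day 2 has {A, D, G, B, C, F} and shift 1 has {D, B, C, F}, leaving only E.
Day 4 already has {D, G, B, C, F} and shift 1 already has {D, E, B, C, F}, so day 4, shift 1 must be A.

A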